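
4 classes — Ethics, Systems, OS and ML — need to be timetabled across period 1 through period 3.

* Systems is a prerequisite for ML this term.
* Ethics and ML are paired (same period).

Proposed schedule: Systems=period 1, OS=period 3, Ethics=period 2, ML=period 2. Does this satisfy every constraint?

Valid

Systems is a prerequisite for ML this term — holds.
Ethics and ML are paired (same period) — holds.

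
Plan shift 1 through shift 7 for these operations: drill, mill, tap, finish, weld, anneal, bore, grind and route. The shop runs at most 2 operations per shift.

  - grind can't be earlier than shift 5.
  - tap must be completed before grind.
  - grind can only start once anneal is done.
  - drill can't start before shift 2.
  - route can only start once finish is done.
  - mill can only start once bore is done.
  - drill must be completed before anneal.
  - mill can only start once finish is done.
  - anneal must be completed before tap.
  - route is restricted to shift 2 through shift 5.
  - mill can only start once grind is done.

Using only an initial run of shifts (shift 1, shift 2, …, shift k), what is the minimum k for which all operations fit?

6

The precedence chain requires at least 5 distinct shifts.
With at most 2 per shift and 9 operations, at least 5 shifts are needed.
Propagating the time windows through the other constraints, mill can't land before shift 6, so the schedule must run through at least shift 6.
6 works (last occupied shift: shift 6): for example anneal=shift 3; mill=shift 6; finish=shift 1; grind=shift 5; drill=shift 2; weld=shift 3; bore=shift 1; tap=shift 4; route=shift 2.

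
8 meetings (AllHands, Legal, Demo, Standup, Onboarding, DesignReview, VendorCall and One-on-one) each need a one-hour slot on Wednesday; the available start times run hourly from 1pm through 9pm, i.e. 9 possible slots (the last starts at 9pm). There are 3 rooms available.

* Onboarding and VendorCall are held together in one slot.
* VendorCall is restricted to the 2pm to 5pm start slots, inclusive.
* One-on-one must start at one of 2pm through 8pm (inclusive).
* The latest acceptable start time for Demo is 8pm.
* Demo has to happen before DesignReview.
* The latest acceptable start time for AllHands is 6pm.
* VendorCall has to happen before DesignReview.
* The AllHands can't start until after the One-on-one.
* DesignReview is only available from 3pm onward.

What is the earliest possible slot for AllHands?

3pm

Precedence pushes AllHands to at least 3pm; AllHands's own window allows nothing later than 6pm.
AllHands at 3pm is achievable: AllHands=3pm; DesignReview=3pm; Onboarding=2pm; Demo=1pm; Legal=1pm; One-on-one=2pm; Standup=1pm; VendorCall=2pm.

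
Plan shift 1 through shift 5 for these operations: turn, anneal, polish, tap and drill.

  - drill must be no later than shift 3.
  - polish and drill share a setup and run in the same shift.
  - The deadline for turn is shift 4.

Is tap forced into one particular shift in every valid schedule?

No

tap can be shift 1 (e.g. drill in shift 1; polish in shift 1; turn in shift 1; tap in shift 1; anneal in shift 1) or shift 2 (e.g. turn in shift 1, polish in shift 1, drill in shift 1, tap in shift 2, anneal in shift 1).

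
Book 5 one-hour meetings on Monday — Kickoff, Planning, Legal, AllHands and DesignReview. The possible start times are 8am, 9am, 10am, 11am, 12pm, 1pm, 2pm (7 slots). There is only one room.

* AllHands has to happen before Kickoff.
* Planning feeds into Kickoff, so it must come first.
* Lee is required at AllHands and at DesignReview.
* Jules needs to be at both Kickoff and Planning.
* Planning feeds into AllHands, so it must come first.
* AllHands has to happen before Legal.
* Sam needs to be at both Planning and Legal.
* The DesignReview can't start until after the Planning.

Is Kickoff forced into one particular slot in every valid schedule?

No

Kickoff can be 10am (e.g. DesignReview=12pm; Kickoff=10am; Planning=8am; AllHands=9am; Legal=11am) or 11am (e.g. AllHands in 9am; Legal in 10am; DesignReview in 12pm; Kickoff in 11am; Planning in 8am).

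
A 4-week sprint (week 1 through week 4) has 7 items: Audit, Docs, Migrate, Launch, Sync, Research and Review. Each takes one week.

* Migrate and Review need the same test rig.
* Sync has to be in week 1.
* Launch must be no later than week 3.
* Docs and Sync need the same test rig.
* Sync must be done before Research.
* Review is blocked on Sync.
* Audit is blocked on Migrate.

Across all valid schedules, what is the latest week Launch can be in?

week 3

Launch's own window allows nothing later than week 3.
Launch at week 3 is achievable: Launch -> week 3; Sync -> week 1; Review -> week 2; Research -> week 2; Docs -> week 2; Audit -> week 2; Migrate -> week 1.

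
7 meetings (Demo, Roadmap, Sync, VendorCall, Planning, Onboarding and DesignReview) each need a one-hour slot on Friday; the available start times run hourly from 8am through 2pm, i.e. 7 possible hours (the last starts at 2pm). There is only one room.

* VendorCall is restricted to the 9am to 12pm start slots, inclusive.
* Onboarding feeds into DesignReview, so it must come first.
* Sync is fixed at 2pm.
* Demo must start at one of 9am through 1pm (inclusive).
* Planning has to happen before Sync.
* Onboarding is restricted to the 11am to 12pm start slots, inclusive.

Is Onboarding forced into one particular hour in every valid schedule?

Onboarding can be 11am (e.g. Sync in 2pm, Planning in 8am, Demo in 10am, Onboarding in 11am, VendorCall in 9am, DesignReview in 12pm, Roadmap in 1pm) or 12pm (e.g. Demo -> 10am; Onboarding -> 12pm; Sync -> 2pm; Roadmap -> 11am; DesignReview -> 1pm; Planning -> 8am; VendorCall -> 9am).

No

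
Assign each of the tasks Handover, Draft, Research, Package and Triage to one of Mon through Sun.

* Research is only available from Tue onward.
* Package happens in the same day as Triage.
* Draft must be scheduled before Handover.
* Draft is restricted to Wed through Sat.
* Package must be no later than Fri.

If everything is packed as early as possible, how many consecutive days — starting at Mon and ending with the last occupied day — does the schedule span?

4 days

The precedence chain requires at least 2 distinct days.
Propagating the time windows through the other constraints, Handover can't land before Thu — that is day 4 counting from Mon — so the schedule must run through at least 4 days.
4 works (last occupied day: Thu): for example Triage -> Mon; Handover -> Thu; Package -> Mon; Draft -> Wed; Research -> Tue.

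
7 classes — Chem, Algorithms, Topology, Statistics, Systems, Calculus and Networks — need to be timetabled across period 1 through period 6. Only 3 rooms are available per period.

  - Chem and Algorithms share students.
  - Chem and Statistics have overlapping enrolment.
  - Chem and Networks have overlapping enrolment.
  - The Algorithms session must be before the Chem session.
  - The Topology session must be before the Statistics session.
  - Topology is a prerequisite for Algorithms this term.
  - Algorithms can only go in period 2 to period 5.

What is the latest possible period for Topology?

period 4

Downstream work caps Topology at period 4.
Topology at period 4 is achievable: Algorithms=period 5; Calculus=period 1; Networks=period 1; Chem=period 6; Systems=period 1; Topology=period 4; Statistics=period 5.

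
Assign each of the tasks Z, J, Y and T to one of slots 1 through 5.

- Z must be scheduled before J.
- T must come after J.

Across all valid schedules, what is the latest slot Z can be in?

Downstream work caps Z at 3.
Z at 3 is achievable: J=4; T=5; Y=1; Z=3.

3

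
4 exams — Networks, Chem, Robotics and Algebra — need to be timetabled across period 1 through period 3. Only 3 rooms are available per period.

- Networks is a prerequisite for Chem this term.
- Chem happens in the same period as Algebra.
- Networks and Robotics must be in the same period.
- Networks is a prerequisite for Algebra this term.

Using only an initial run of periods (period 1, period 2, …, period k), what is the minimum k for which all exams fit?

2

The precedence chain requires at least 2 distinct periods.
With at most 3 per period and 4 exams, at least 2 periods are needed.
2 works (last occupied period: period 2): for example Algebra -> period 2; Robotics -> period 1; Networks -> period 1; Chem -> period 2.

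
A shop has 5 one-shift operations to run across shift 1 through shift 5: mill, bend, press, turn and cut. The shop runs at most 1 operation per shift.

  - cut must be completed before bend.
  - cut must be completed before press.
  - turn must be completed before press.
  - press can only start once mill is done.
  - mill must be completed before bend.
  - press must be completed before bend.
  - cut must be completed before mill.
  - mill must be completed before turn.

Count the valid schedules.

1

Enumerating: bend in shift 5, turn in shift 3, press in shift 4, cut in shift 1, mill in shift 2.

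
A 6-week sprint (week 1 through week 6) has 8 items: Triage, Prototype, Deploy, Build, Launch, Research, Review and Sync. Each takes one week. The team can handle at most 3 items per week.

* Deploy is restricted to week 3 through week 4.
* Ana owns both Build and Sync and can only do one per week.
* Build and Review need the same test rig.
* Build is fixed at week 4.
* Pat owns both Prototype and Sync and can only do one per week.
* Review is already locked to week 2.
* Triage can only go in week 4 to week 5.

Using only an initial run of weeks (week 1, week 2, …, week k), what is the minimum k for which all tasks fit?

4

With at most 3 per week and 8 tasks, at least 3 weeks are needed.
Triage can't be placed before week 4, so the schedule must run through at least week 4.
4 works (last occupied week: week 4): for example Research=week 1; Triage=week 4; Sync=week 2; Review=week 2; Build=week 4; Launch=week 1; Deploy=week 3; Prototype=week 1.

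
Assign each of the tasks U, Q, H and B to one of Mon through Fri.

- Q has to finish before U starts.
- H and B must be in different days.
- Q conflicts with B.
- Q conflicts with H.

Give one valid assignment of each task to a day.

B=Wed; Q=Mon; H=Tue; U=Tue

Checking: Q(Mon) before U(Tue); H(Tue) != B(Wed); Q(Mon) != B(Wed); Q(Mon) != H(Tue).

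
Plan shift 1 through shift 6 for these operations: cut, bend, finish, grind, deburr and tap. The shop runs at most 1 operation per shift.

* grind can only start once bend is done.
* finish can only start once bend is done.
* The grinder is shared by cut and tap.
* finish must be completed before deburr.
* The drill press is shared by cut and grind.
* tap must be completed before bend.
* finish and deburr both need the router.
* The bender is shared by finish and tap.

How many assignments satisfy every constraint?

Splitting on bend: it can be shift 2 (12), shift 3 (6). Listing each branch's schedules as (cut, finish, grind, deburr, tap) by shift number:
bend=shift 2: (3,4,5,6,1) (3,4,6,5,1) (3,5,4,6,1) (4,3,5,6,1) (4,3,6,5,1) (4,5,3,6,1) (5,3,4,6,1) (5,3,6,4,1) (5,4,3,6,1) (6,3,4,5,1) (6,3,5,4,1) (6,4,3,5,1) — 12.
bend=shift 3: (1,4,5,6,2) (1,4,6,5,2) (1,5,4,6,2) (2,4,5,6,1) (2,4,6,5,1) (2,5,4,6,1) — 6.
Summing: 12 + 6 = 18.

18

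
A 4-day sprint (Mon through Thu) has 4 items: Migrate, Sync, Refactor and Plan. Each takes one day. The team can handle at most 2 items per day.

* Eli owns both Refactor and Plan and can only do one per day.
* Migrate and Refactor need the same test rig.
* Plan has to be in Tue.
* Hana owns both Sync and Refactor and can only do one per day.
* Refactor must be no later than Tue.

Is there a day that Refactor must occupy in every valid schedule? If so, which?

Mon

Refactor's window is Mon–Tue.
Plan is fixed at Tue, and Refactor can't share a day with Plan.
So Refactor must be Mon.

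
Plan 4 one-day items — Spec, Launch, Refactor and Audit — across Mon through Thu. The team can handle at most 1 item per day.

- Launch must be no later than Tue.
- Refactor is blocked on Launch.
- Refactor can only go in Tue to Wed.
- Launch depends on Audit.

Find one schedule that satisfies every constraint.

Audit=Mon, Spec=Thu, Launch=Tue, Refactor=Wed

Checking: Audit(Mon) before Launch(Tue); Launch(Tue) before Refactor(Wed); Refactor=Wed in [Tue,Wed]; Launch=Tue in [Mon,Tue]; max 1 per day (cap 1).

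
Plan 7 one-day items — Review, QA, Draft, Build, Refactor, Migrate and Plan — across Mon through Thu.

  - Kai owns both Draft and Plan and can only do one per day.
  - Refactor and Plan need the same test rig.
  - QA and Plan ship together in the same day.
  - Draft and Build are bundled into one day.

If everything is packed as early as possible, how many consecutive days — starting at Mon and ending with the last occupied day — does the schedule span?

Could 1 day be enough, i.e. nothing placed later than Mon? No: Plan can't share with Refactor (Mon) → nothing is left.
So 1 day is not enough.
2 works (last occupied day: Tue): for example Refactor in Tue, Draft in Tue, Migrate in Mon, Plan in Mon, QA in Mon, Build in Tue, Review in Mon.

2 days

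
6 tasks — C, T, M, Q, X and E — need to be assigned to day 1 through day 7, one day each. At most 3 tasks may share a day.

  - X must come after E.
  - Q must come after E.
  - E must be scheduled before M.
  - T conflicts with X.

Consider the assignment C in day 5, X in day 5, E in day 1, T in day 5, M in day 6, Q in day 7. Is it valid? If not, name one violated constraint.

Q must come after E — holds.
At most 3 tasks may share a day — holds.
T conflicts with X — violated.
E must be scheduled before M — holds.
X must come after E — holds.

No — it violates: T conflicts with X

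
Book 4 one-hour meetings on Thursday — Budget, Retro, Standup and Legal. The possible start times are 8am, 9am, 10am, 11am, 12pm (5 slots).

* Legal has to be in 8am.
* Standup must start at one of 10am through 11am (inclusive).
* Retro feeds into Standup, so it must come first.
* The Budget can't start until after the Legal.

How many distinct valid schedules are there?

20

Splitting on Budget: it can be 9am (5), 10am (5), 11am (5), 12pm (5). Listing each branch's schedules as (Retro, Standup, Legal):
Budget=9am: (8am,10am,8am) (8am,11am,8am) (9am,10am,8am) (9am,11am,8am) (10am,11am,8am) — 5.
Budget=10am: (8am,10am,8am) (8am,11am,8am) (9am,10am,8am) (9am,11am,8am) (10am,11am,8am) — 5.
Budget=11am: (8am,10am,8am) (8am,11am,8am) (9am,10am,8am) (9am,11am,8am) (10am,11am,8am) — 5.
Budget=12pm: (8am,10am,8am) (8am,11am,8am) (9am,10am,8am) (9am,11am,8am) (10am,11am,8am) — 5.
Summing: 5 + 5 + 5 + 5 = 20.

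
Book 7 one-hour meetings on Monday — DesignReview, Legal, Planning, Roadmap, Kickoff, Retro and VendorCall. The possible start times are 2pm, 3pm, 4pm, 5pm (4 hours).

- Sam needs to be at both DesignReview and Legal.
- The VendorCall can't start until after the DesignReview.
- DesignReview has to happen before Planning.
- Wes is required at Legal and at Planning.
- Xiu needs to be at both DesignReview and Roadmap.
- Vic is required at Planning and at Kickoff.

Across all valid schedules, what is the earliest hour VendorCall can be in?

Precedence pushes VendorCall to at least 3pm.
VendorCall at 3pm is achievable: Retro in 2pm, DesignReview in 2pm, VendorCall in 3pm, Legal in 4pm, Kickoff in 2pm, Planning in 3pm, Roadmap in 3pm.

3pm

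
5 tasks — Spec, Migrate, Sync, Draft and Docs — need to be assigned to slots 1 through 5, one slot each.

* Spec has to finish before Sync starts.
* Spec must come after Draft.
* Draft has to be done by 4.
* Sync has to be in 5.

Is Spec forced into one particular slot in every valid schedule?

No

Spec can be 2 (e.g. Sync=5; Migrate=1; Spec=2; Draft=1; Docs=1) or 3 (e.g. Docs -> 1; Migrate -> 1; Sync -> 5; Spec -> 3; Draft -> 1).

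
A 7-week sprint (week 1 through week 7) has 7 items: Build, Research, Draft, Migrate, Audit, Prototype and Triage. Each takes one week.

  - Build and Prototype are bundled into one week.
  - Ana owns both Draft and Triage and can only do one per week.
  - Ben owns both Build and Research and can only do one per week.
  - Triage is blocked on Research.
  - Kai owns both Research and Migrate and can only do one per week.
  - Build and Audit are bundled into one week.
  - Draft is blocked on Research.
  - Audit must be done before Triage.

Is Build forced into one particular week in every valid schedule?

Build can be week 1 (e.g. Research=week 2, Audit=week 1, Build=week 1, Draft=week 4, Migrate=week 1, Triage=week 3, Prototype=week 1) or week 2 (e.g. Prototype in week 2; Migrate in week 2; Build in week 2; Draft in week 2; Audit in week 2; Triage in week 3; Research in week 1).

No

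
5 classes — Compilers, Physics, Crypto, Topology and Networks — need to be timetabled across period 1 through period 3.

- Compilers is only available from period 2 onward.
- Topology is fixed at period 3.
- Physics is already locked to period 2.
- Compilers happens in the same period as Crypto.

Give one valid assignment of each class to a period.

Crypto=period 2; Physics=period 2; Topology=period 3; Compilers=period 2; Networks=period 1

Checking: Compilers = Crypto = period 2; Topology=period 3 in [period 3,period 3]; Compilers=period 2 in [period 2,period 3]; Physics=period 2 in [period 2,period 2].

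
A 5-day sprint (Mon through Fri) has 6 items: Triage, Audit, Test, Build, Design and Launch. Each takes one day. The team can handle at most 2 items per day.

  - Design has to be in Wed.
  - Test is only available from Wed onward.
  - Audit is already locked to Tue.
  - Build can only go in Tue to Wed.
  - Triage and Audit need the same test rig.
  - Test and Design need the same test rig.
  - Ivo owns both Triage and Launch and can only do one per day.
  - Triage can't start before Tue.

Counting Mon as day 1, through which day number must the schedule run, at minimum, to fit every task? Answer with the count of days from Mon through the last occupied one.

4

With at most 2 per day and 6 tasks, at least 3 days are needed.
Test can't be placed before Wed — that is day 3 counting from Mon — so the schedule must run through at least 3 days.
Could 3 days be enough, i.e. nothing placed later than Wed? No: Test's window within 3 days is {Wed}; Design's window within 3 days is {Wed}; Design can't share with Test (Wed) → nothing is left.
So 3 days is not enough.
4 works (last occupied day: Thu): for example Triage=Wed, Design=Wed, Launch=Mon, Audit=Tue, Build=Tue, Test=Thu.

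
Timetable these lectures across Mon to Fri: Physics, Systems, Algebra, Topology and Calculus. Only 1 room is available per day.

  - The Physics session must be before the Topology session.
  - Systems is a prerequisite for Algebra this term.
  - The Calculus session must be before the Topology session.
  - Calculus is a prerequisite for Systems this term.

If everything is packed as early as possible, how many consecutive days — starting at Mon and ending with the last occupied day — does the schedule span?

5 days

The precedence chain requires at least 3 distinct days.
With at most 1 per day and 5 lectures, at least 5 days are needed.
5 works (last occupied day: Fri): for example Physics=Wed, Systems=Tue, Topology=Thu, Calculus=Mon, Algebra=Fri.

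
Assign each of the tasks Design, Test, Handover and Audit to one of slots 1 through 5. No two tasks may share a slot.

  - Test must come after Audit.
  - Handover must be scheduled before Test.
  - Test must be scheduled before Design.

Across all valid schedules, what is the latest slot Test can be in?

4

Precedence pushes Test to at least 2; downstream work caps Test at 4.
Test at 4 is achievable: Test -> 4, Audit -> 2, Handover -> 1, Design -> 5.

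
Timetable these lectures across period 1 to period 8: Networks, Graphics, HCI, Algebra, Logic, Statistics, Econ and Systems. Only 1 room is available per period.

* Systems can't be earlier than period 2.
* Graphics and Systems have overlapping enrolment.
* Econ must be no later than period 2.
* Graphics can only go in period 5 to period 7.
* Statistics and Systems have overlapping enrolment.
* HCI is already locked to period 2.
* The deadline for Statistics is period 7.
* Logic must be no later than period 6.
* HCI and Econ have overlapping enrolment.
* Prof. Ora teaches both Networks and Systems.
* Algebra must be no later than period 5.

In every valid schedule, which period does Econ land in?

Econ's window is period 1–period 2.
HCI is fixed at period 2, and Econ can't share a period with HCI.
So Econ must be period 1.

period 1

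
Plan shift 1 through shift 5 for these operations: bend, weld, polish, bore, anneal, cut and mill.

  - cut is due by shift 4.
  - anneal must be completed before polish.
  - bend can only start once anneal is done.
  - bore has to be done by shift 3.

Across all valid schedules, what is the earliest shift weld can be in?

shift 1

weld at shift 1 is achievable: bend in shift 2, mill in shift 1, weld in shift 1, bore in shift 1, polish in shift 2, cut in shift 1, anneal in shift 1.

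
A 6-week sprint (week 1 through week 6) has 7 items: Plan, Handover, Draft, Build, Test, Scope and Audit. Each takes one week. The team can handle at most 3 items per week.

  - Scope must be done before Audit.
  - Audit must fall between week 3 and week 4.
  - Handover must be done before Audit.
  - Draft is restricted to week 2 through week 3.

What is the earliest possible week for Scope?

week 1

Downstream work caps Scope at week 3.
Scope at week 1 is achievable: Scope in week 1, Build in week 2, Handover in week 1, Draft in week 2, Plan in week 1, Test in week 2, Audit in week 3.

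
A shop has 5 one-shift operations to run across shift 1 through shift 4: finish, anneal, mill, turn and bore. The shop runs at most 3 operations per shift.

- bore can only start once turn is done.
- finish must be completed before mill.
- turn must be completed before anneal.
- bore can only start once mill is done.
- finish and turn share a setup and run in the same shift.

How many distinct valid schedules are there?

Splitting on finish: it can be shift 1 (9), shift 2 (2). Listing each branch's schedules as (anneal, mill, turn, bore) by shift number:
finish=shift 1: (2,2,1,3) (2,2,1,4) (2,3,1,4) (3,2,1,3) (3,2,1,4) (3,3,1,4) (4,2,1,3) (4,2,1,4) (4,3,1,4) — 9.
finish=shift 2: (3,3,2,4) (4,3,2,4) — 2.
Summing: 9 + 2 = 11.

11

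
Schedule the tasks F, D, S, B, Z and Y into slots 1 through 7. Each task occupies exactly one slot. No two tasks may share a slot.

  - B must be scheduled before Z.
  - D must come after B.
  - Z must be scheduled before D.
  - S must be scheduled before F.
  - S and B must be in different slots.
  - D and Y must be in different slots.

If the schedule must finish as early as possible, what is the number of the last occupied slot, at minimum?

6

The precedence chain requires at least 3 distinct slots.
With at most 1 per slot and 6 tasks, at least 6 slots are needed.
6 works (last occupied slot: 6): for example F=5; Z=2; Y=6; D=3; B=1; S=4.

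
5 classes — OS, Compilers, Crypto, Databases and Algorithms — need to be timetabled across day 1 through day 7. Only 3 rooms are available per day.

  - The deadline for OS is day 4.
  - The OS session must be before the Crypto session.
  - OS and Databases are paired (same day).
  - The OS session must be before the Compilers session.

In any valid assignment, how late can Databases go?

Databases must be in the same day as OS, which can't be after day 4, so Databases is at most day 4.
Databases at day 4 is achievable: OS=day 4; Crypto=day 5; Algorithms=day 1; Compilers=day 5; Databases=day 4.

day 4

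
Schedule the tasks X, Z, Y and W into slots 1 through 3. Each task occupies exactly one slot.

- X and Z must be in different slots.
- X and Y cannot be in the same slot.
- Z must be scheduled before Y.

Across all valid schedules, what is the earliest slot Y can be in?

Precedence pushes Y to at least 2.
Y at 2 is achievable: W=1, X=3, Y=2, Z=1.

2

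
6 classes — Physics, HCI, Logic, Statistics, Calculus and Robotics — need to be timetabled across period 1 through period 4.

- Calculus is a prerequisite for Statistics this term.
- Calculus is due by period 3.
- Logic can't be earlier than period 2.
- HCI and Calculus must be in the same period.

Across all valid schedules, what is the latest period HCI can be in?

HCI must be in the same period as Calculus, which can't be after period 3, so HCI is at most period 3.
HCI at period 3 is achievable: Statistics=period 4, Calculus=period 3, Robotics=period 1, Physics=period 1, Logic=period 2, HCI=period 3.

period 3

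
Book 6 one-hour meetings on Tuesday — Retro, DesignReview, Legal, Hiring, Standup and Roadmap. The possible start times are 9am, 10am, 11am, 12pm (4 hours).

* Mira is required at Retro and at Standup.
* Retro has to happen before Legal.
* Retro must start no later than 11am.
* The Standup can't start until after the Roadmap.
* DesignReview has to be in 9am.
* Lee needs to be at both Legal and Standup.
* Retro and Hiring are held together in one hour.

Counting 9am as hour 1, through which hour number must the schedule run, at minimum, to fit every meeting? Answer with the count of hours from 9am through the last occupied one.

The precedence chain requires at least 2 distinct hours.
Could 2 hours be enough, i.e. nothing placed later than 10am? No: Retro's window within 2 hours is {9am, 10am}; Standup must come after Roadmap (at 9am or later) → {10am}; Legal must come after Retro (at 9am or later) → {10am}; Standup can't share with Legal (10am) → nothing is left.
So 2 hours is not enough.
3 works (last occupied hour: 11am): for example DesignReview -> 9am; Hiring -> 9am; Standup -> 11am; Legal -> 10am; Retro -> 9am; Roadmap -> 9am.

3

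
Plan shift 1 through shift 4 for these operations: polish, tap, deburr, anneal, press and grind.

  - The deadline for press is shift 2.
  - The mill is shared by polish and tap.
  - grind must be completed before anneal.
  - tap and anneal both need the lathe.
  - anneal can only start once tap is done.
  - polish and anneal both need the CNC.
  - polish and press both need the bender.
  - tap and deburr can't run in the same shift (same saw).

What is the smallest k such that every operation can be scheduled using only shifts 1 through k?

The precedence chain requires at least 2 distinct shifts.
Could 2 shifts be enough, i.e. nothing placed later than shift 2? No: anneal must come after tap (at shift 1 or later) → {shift 2}; tap must come before anneal (at shift 2 or earlier) → {shift 1}; polish can't share with tap (shift 1) → {shift 2}; anneal can't share with polish (shift 2) → nothing is left.
So 2 shifts is not enough.
3 works (last occupied shift: shift 3): for example grind in shift 1; anneal in shift 2; polish in shift 3; tap in shift 1; press in shift 1; deburr in shift 2.

3 shifts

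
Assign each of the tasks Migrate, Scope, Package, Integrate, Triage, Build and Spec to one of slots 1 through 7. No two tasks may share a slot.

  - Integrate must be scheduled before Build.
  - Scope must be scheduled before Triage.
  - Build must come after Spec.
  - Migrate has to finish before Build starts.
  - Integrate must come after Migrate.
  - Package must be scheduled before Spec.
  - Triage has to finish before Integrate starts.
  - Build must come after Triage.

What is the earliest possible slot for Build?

Precedence pushes Build to at least 4.
Build at 7 is achievable: Migrate -> 3, Triage -> 2, Scope -> 1, Package -> 5, Build -> 7, Spec -> 6, Integrate -> 4.
Nothing earlier works — the capacity limit rule out every slot before 7.

7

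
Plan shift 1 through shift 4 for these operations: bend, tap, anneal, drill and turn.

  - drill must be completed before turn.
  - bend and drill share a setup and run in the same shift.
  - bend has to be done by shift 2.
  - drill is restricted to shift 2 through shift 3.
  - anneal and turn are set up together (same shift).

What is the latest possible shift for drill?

Drill is available from shift 2; drill's own window allows nothing later than shift 3; drill must be in the same shift as bend, which can't be after shift 2, so drill is at most shift 2.
drill at shift 2 is achievable: tap=shift 1; turn=shift 3; drill=shift 2; anneal=shift 3; bend=shift 2.

shift 2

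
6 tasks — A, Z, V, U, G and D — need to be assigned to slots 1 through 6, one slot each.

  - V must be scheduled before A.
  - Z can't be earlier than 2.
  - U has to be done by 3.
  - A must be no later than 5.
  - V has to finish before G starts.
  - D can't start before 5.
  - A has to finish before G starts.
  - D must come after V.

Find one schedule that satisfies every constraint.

U=1, V=1, Z=2, D=5, A=2, G=3

Checking: A(2) before G(3); V(1) before A(2); V(1) before G(3); V(1) before D(5); Z=2 in [2,6]; D=5 in [5,6]; U=1 in [1,3]; A=2 in [1,5].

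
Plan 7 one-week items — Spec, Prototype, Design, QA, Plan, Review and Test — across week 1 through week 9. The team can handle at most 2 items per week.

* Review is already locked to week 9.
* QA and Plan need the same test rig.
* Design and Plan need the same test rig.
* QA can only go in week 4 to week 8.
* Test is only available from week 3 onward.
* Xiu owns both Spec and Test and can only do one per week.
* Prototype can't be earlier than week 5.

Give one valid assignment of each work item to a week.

Plan=week 2, Spec=week 1, Test=week 3, Review=week 9, Design=week 1, Prototype=week 5, QA=week 4

Checking: Spec(week 1) != Test(week 3); Design(week 1) != Plan(week 2); QA(week 4) != Plan(week 2); Test=week 3 in [week 3,week 9]; Review=week 9 in [week 9,week 9]; Prototype=week 5 in [week 5,week 9]; QA=week 4 in [week 4,week 8]; max 2 per week (cap 2).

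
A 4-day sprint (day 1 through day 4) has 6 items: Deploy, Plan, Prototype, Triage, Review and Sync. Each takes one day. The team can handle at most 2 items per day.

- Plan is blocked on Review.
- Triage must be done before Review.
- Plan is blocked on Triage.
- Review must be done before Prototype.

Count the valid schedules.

52

Splitting on Deploy: it can be day 1 (15), day 2 (15), day 3 (13), day 4 (9). Listing each branch's schedules as (Plan, Prototype, Triage, Review, Sync) by day number:
Deploy=day 1: (3,3,1,2,2) (3,3,1,2,4) (3,4,1,2,2) (3,4,1,2,3) (3,4,1,2,4) (4,3,1,2,2) (4,3,1,2,3) (4,3,1,2,4) (4,4,1,2,2) (4,4,1,2,3) (4,4,1,3,2) (4,4,1,3,3) (4,4,2,3,1) (4,4,2,3,2) (4,4,2,3,3) — 15.
Deploy=day 2: (3,3,1,2,1) (3,3,1,2,4) (3,4,1,2,1) (3,4,1,2,3) (3,4,1,2,4) (4,3,1,2,1) (4,3,1,2,3) (4,3,1,2,4) (4,4,1,2,1) (4,4,1,2,3) (4,4,1,3,1) (4,4,1,3,2) (4,4,1,3,3) (4,4,2,3,1) (4,4,2,3,3) — 15.
Deploy=day 3: (3,4,1,2,1) (3,4,1,2,2) (3,4,1,2,4) (4,3,1,2,1) (4,3,1,2,2) (4,3,1,2,4) (4,4,1,2,1) (4,4,1,2,2) (4,4,1,2,3) (4,4,1,3,1) (4,4,1,3,2) (4,4,2,3,1) (4,4,2,3,2) — 13.
Deploy=day 4: (3,3,1,2,1) (3,3,1,2,2) (3,3,1,2,4) (3,4,1,2,1) (3,4,1,2,2) (3,4,1,2,3) (4,3,1,2,1) (4,3,1,2,2) (4,3,1,2,3) — 9.
Summing: 15 + 15 + 13 + 9 = 52.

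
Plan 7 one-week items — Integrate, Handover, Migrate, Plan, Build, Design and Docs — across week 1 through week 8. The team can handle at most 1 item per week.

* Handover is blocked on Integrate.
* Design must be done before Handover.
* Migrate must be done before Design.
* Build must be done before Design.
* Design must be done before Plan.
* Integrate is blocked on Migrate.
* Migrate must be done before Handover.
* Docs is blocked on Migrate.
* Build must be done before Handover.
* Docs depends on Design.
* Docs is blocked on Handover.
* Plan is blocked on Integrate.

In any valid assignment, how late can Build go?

week 4

Downstream work caps Build at week 5.
Build at week 4 is achievable: Plan -> week 8, Docs -> week 7, Integrate -> week 2, Build -> week 4, Handover -> week 6, Migrate -> week 1, Design -> week 5.
Nothing later works — the capacity limit rule out every week after week 4.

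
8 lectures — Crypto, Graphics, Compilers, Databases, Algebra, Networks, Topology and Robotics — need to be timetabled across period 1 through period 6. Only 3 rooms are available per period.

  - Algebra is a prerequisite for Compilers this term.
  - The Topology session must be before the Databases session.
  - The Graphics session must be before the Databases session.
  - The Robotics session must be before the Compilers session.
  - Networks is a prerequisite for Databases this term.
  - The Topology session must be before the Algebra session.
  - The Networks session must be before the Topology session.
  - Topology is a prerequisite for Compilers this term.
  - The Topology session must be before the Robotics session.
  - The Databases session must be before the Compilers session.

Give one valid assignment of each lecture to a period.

Compilers=period 4, Crypto=period 1, Networks=period 1, Robotics=period 3, Databases=period 3, Algebra=period 3, Graphics=period 1, Topology=period 2

Checking: Robotics(period 3) before Compilers(period 4); Databases(period 3) before Compilers(period 4); Topology(period 2) before Databases(period 3); Graphics(period 1) before Databases(period 3); Algebra(period 3) before Compilers(period 4); Topology(period 2) before Algebra(period 3); Networks(period 1) before Topology(period 2); Topology(period 2) before Compilers(period 4); Networks(period 1) before Databases(period 3); Topology(period 2) before Robotics(period 3); max 3 per period (cap 3).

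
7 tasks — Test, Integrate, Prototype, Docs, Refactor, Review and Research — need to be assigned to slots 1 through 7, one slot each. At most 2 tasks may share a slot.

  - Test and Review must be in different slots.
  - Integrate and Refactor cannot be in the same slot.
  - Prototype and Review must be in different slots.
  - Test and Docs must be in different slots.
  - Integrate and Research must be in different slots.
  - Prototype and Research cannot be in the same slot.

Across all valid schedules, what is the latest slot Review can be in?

Review at 7 is achievable: Prototype=2; Test=1; Research=3; Docs=2; Refactor=3; Review=7; Integrate=1.

7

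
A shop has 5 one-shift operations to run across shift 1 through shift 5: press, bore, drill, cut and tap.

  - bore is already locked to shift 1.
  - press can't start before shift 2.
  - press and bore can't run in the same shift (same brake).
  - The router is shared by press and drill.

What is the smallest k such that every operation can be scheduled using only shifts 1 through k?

press can't be placed before shift 2, so the schedule must run through at least shift 2.
2 works (last occupied shift: shift 2): for example bore=shift 1; press=shift 2; cut=shift 1; tap=shift 1; drill=shift 1.

2 shifts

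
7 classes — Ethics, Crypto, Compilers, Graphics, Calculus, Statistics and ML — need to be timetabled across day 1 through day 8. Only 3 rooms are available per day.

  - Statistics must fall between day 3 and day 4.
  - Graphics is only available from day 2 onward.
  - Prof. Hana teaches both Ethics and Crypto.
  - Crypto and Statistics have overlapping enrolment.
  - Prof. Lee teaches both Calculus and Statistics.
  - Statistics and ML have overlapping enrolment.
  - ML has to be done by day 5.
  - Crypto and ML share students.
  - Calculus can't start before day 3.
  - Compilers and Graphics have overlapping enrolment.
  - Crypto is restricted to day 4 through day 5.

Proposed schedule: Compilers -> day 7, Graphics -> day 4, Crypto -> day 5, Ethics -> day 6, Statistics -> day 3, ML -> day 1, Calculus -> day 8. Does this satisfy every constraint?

Valid

Graphics is only available from day 2 onward — holds.
Statistics must fall between day 3 and day 4 — holds.
Prof. Hana teaches both Ethics and Crypto — holds.
Crypto and Statistics have overlapping enrolment — holds.
Statistics and ML have overlapping enrolment — holds.
Compilers and Graphics have overlapping enrolment — holds.
Calculus can't start before day 3 — holds.
Crypto is restricted to day 4 through day 5 — holds.
ML has to be done by day 5 — holds.
Crypto and ML share students — holds.
Prof. Lee teaches both Calculus and Statistics — holds.
Only 3 rooms are available per day — holds.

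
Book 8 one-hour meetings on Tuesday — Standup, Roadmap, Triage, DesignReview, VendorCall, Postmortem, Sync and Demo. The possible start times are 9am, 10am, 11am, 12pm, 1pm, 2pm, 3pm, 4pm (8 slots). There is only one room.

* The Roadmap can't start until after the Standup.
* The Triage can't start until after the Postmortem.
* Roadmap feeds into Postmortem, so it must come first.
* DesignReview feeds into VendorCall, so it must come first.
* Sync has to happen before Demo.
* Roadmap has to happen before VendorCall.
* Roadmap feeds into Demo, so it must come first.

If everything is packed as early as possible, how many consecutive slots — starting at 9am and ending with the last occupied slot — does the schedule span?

The precedence chain requires at least 4 distinct slots.
With at most 1 per slot and 8 meetings, at least 8 slots are needed.
8 works (last occupied slot: 4pm): for example Demo in 3pm; Postmortem in 1pm; Roadmap in 10am; DesignReview in 11am; Triage in 4pm; Standup in 9am; Sync in 2pm; VendorCall in 12pm.

8 slots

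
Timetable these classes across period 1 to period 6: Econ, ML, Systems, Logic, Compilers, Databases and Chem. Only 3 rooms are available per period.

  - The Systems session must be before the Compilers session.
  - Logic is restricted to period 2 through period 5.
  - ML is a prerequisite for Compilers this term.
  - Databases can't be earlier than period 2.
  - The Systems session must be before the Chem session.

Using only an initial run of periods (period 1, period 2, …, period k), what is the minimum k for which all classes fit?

3

The precedence chain requires at least 2 distinct periods.
With at most 3 per period and 7 classes, at least 3 periods are needed.
3 works (last occupied period: period 3): for example Econ in period 1; Systems in period 1; Databases in period 2; Compilers in period 2; Logic in period 2; Chem in period 3; ML in period 1.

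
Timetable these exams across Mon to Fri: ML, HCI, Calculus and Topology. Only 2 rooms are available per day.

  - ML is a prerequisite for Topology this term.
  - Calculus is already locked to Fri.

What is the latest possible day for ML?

Downstream work caps ML at Thu.
ML at Thu is achievable: Calculus in Fri; Topology in Fri; ML in Thu; HCI in Mon.

Thu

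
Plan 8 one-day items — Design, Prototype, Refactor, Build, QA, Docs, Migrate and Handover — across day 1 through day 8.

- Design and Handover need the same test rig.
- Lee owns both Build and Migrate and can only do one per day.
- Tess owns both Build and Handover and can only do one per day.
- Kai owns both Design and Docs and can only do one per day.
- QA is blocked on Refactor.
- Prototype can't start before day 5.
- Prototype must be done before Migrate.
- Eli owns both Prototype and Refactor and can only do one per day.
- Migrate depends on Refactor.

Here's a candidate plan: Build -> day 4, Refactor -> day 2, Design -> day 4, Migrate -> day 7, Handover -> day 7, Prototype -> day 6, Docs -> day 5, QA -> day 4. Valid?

Yes

Eli owns both Prototype and Refactor and can only do one per day — holds.
Tess owns both Build and Handover and can only do one per day — holds.
Kai owns both Design and Docs and can only do one per day — holds.
Migrate depends on Refactor — holds.
QA is blocked on Refactor — holds.
Design and Handover need the same test rig — holds.
Lee owns both Build and Migrate and can only do one per day — holds.
Prototype can't start before day 5 — holds.
Prototype must be done before Migrate — holds.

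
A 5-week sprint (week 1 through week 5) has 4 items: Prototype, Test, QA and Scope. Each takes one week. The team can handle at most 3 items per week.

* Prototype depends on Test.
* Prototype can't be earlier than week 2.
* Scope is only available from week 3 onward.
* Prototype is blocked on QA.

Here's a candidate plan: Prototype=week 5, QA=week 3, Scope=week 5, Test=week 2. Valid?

Prototype is blocked on QA — holds.
Scope is only available from week 3 onward — holds.
The team can handle at most 3 items per week — holds.
Prototype can't be earlier than week 2 — holds.
Prototype depends on Test — holds.

Valid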